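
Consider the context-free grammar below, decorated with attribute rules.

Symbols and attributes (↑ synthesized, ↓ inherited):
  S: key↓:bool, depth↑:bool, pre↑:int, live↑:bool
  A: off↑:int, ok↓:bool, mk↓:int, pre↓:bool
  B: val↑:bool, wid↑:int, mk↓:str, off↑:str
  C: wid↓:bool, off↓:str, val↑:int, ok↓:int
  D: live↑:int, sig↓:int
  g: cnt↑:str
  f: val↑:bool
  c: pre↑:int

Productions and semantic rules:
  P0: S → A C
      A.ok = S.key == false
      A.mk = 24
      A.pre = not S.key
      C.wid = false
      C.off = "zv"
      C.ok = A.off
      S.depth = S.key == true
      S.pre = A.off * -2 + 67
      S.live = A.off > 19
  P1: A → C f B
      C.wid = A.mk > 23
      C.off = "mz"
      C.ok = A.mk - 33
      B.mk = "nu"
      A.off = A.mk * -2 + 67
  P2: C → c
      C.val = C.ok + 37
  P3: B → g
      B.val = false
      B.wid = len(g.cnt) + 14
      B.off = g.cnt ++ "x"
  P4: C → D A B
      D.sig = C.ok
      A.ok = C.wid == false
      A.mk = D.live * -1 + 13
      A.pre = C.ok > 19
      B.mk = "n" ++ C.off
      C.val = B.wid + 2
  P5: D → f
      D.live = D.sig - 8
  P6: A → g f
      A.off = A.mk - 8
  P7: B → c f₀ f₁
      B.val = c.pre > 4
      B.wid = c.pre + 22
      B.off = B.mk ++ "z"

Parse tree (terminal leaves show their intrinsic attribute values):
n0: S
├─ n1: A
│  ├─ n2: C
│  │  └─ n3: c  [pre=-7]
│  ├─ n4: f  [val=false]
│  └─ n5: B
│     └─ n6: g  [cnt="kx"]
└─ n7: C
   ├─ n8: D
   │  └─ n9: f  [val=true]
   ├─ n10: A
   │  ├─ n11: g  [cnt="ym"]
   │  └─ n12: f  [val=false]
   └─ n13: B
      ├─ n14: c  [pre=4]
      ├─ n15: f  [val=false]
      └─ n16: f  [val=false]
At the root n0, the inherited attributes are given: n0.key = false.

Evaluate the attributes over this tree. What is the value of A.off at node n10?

1. n0.key = false  [given at root]
2. n1.ok = true  [S.key == false]
3. n1.mk = 24  [24]
4. n1.pre = true  [not S.key]
5. n2.wid = true  [A.mk > 23]
6. n2.off = "mz"  ["mz"]
7. n2.ok = -9  [A.mk - 33]
8. n3.pre = -7  [terminal]
9. n2.val = 28  [C.ok + 37]
10. n4.val = false  [terminal]
11. n5.mk = "nu"  ["nu"]
12. n6.cnt = "kx"  [terminal]
13. n5.val = false  [false]
14. n5.wid = 16  [len(g.cnt) + 14]
15. n5.off = "kxx"  [g.cnt ++ "x"]
16. n1.off = 19  [A.mk * -2 + 67]
17. n7.wid = false  [false]
18. n7.off = "zv"  ["zv"]
19. n7.ok = 19  [A.off]
20. n8.sig = 19  [C.ok]
21. n9.val = true  [terminal]
22. n8.live = 11  [D.sig - 8]
23. n10.ok = true  [C.wid == false]
24. n10.mk = 2  [D.live * -1 + 13]
25. n10.pre = false  [C.ok > 19]
26. n11.cnt = "ym"  [terminal]
27. n12.val = false  [terminal]
28. n10.off = -6  [A.mk - 8]
29. n13.mk = "nzv"  ["n" ++ C.off]
30. n14.pre = 4  [terminal]
31. n15.val = false  [terminal]
32. n16.val = false  [terminal]
33. n13.val = false  [c.pre > 4]
34. n13.wid = 26  [c.pre + 22]
35. n13.off = "nzvz"  [B.mk ++ "z"]
36. n7.val = 28  [B.wid + 2]
37. n0.depth = false  [S.key == true]
38. n0.pre = 29  [A.off * -2 + 67]
39. n0.live = false  [A.off > 19]

-6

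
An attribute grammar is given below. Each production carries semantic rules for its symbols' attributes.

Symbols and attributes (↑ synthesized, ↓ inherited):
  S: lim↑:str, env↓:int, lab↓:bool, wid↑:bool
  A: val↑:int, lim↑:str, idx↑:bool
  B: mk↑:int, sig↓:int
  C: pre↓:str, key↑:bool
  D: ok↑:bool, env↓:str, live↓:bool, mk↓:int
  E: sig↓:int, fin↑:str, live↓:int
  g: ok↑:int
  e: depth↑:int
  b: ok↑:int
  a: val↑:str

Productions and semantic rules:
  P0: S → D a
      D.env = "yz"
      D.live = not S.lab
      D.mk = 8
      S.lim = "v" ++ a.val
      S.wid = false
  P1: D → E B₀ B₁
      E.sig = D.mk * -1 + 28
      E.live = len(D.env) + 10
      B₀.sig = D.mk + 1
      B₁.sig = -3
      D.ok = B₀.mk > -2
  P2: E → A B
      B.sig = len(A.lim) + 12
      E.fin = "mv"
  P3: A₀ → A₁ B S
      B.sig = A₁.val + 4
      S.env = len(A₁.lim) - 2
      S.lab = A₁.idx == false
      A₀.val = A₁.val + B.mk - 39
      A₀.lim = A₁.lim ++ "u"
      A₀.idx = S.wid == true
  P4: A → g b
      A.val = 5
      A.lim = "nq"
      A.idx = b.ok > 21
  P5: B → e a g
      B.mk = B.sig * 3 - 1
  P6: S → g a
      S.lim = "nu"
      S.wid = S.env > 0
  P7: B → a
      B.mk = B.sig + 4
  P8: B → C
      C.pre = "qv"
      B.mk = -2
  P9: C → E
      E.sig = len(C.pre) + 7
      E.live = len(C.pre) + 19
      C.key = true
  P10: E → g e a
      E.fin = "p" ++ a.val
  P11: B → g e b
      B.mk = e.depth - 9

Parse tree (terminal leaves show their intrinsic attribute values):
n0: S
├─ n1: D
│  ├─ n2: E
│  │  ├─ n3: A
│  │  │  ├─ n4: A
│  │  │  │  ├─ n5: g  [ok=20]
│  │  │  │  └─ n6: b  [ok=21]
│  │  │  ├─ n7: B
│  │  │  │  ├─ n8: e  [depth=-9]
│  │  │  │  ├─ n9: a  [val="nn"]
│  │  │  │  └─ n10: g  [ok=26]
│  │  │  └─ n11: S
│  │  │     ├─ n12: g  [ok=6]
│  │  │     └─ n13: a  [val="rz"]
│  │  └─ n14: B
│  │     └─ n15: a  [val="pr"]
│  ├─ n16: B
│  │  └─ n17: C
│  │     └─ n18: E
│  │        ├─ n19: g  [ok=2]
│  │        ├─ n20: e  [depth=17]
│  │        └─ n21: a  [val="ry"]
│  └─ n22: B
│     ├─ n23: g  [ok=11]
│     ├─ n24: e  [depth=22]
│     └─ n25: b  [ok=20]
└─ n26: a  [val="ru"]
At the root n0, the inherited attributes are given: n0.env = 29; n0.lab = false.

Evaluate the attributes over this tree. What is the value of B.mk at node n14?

1. n0.env = 29  [given at root]
2. n0.lab = false  [given at root]
3. n1.env = "yz"  ["yz"]
4. n1.live = true  [not S.lab]
5. n1.mk = 8  [8]
6. n2.sig = 20  [D.mk * -1 + 28]
7. n2.live = 12  [len(D.env) + 10]
8. n5.ok = 20  [terminal]
9. n6.ok = 21  [terminal]
10. n4.val = 5  [5]
11. n4.lim = "nq"  ["nq"]
12. n4.idx = false  [b.ok > 21]
13. n7.sig = 9  [A₁.val + 4]
14. n8.depth = -9  [terminal]
15. n9.val = "nn"  [terminal]
16. n10.ok = 26  [terminal]
17. n7.mk = 26  [B.sig * 3 - 1]
18. n11.env = 0  [len(A₁.lim) - 2]
19. n11.lab = true  [A₁.idx == false]
20. n12.ok = 6  [terminal]
21. n13.val = "rz"  [terminal]
22. n11.lim = "nu"  ["nu"]
23. n11.wid = false  [S.env > 0]
24. n3.val = -8  [A₁.val + B.mk - 39]
25. n3.lim = "nqu"  [A₁.lim ++ "u"]
26. n3.idx = false  [S.wid == true]
27. n14.sig = 15  [len(A.lim) + 12]
28. n15.val = "pr"  [terminal]
29. n14.mk = 19  [B.sig + 4]
30. n2.fin = "mv"  ["mv"]
31. n16.sig = 9  [D.mk + 1]
32. n17.pre = "qv"  ["qv"]
33. n18.sig = 9  [len(C.pre) + 7]
34. n18.live = 21  [len(C.pre) + 19]
35. n19.ok = 2  [terminal]
36. n20.depth = 17  [terminal]
37. n21.val = "ry"  [terminal]
38. n18.fin = "pry"  ["p" ++ a.val]
39. n17.key = true  [true]
40. n16.mk = -2  [-2]
41. n22.sig = -3  [-3]
42. n23.ok = 11  [terminal]
43. n24.depth = 22  [terminal]
44. n25.ok = 20  [terminal]
45. n22.mk = 13  [e.depth - 9]
46. n1.ok = false  [B₀.mk > -2]
47. n26.val = "ru"  [terminal]
48. n0.lim = "vru"  ["v" ++ a.val]
49. n0.wid = false  [false]

19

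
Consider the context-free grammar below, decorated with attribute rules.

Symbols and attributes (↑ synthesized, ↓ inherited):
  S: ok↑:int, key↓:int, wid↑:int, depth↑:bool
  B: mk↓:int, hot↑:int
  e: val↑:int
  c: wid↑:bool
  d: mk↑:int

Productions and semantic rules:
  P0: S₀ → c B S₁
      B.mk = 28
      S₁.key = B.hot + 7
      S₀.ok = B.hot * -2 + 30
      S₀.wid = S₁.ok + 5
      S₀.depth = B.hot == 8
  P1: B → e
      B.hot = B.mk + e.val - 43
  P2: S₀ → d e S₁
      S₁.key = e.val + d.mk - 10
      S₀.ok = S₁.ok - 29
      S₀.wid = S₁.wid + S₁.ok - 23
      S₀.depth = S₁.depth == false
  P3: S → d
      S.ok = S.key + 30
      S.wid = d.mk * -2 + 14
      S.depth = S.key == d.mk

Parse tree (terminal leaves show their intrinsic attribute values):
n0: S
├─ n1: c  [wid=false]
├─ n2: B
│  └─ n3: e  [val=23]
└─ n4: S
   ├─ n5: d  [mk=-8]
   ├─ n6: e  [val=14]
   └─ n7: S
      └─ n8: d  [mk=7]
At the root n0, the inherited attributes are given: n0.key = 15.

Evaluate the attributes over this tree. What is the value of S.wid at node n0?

1. n0.key = 15  [given at root]
2. n1.wid = false  [terminal]
3. n2.mk = 28  [28]
4. n3.val = 23  [terminal]
5. n2.hot = 8  [B.mk + e.val - 43]
6. n4.key = 15  [B.hot + 7]
7. n5.mk = -8  [terminal]
8. n6.val = 14  [terminal]
9. n7.key = -4  [e.val + d.mk - 10]
10. n8.mk = 7  [terminal]
11. n7.ok = 26  [S.key + 30]
12. n7.wid = 0  [d.mk * -2 + 14]
13. n7.depth = false  [S.key == d.mk]
14. n4.ok = -3  [S₁.ok - 29]
15. n4.wid = 3  [S₁.wid + S₁.ok - 23]
16. n4.depth = true  [S₁.depth == false]
17. n0.ok = 14  [B.hot * -2 + 30]
18. n0.wid = 2  [S₁.ok + 5]
19. n0.depth = true  [B.hot == 8]

2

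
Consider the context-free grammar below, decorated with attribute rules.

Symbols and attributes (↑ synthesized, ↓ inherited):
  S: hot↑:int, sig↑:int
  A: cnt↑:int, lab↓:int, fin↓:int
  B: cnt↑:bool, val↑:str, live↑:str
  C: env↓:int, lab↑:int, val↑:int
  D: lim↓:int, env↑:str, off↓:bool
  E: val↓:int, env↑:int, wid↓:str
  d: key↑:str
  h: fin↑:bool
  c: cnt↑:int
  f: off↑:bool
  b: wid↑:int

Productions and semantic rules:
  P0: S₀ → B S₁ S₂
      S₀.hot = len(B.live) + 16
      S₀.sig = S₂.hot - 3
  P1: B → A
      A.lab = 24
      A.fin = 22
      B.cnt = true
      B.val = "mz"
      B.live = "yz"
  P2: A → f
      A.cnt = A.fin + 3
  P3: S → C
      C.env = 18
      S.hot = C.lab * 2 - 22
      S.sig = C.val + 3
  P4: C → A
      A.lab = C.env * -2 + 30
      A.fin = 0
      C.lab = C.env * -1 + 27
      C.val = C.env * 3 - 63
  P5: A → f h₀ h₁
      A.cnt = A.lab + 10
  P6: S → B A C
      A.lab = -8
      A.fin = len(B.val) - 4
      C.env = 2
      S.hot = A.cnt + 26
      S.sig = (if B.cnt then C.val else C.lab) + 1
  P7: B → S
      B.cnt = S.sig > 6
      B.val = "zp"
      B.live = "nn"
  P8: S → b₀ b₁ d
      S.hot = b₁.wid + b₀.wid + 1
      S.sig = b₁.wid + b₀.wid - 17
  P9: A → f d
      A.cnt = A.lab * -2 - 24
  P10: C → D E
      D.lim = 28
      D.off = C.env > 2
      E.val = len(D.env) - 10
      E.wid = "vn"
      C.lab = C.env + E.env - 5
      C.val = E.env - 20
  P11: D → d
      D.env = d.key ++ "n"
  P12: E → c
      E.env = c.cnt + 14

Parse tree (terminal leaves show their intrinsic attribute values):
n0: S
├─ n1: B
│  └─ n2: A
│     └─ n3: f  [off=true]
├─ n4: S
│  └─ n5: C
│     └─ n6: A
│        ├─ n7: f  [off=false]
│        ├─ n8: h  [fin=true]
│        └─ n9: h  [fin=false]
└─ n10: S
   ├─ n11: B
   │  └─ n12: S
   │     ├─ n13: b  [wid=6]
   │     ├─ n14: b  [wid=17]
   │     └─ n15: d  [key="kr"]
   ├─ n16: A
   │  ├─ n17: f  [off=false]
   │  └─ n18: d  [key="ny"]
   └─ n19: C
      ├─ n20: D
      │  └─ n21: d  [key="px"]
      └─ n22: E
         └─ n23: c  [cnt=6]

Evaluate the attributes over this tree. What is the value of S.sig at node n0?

15

1. n2.lab = 24  [24]
2. n2.fin = 22  [22]
3. n3.off = true  [terminal]
4. n2.cnt = 25  [A.fin + 3]
5. n1.cnt = true  [true]
6. n1.val = "mz"  ["mz"]
7. n1.live = "yz"  ["yz"]
8. n5.env = 18  [18]
9. n6.lab = -6  [C.env * -2 + 30]
10. n6.fin = 0  [0]
11. n7.off = false  [terminal]
12. n8.fin = true  [terminal]
13. n9.fin = false  [terminal]
14. n6.cnt = 4  [A.lab + 10]
15. n5.lab = 9  [C.env * -1 + 27]
16. n5.val = -9  [C.env * 3 - 63]
17. n4.hot = -4  [C.lab * 2 - 22]
18. n4.sig = -6  [C.val + 3]
19. n13.wid = 6  [terminal]
20. n14.wid = 17  [terminal]
21. n15.key = "kr"  [terminal]
22. n12.hot = 24  [b₁.wid + b₀.wid + 1]
23. n12.sig = 6  [b₁.wid + b₀.wid - 17]
24. n11.cnt = false  [S.sig > 6]
25. n11.val = "zp"  ["zp"]
26. n11.live = "nn"  ["nn"]
27. n16.lab = -8  [-8]
28. n16.fin = -2  [len(B.val) - 4]
29. n17.off = false  [terminal]
30. n18.key = "ny"  [terminal]
31. n16.cnt = -8  [A.lab * -2 - 24]
32. n19.env = 2  [2]
33. n20.lim = 28  [28]
34. n20.off = false  [C.env > 2]
35. n21.key = "px"  [terminal]
36. n20.env = "pxn"  [d.key ++ "n"]
37. n22.val = -7  [len(D.env) - 10]
38. n22.wid = "vn"  ["vn"]
39. n23.cnt = 6  [terminal]
40. n22.env = 20  [c.cnt + 14]
41. n19.lab = 17  [C.env + E.env - 5]
42. n19.val = 0  [E.env - 20]
43. n10.hot = 18  [A.cnt + 26]
44. n10.sig = 18  [(if B.cnt then C.val else C.lab) + 1]
45. n0.hot = 18  [len(B.live) + 16]
46. n0.sig = 15  [S₂.hot - 3]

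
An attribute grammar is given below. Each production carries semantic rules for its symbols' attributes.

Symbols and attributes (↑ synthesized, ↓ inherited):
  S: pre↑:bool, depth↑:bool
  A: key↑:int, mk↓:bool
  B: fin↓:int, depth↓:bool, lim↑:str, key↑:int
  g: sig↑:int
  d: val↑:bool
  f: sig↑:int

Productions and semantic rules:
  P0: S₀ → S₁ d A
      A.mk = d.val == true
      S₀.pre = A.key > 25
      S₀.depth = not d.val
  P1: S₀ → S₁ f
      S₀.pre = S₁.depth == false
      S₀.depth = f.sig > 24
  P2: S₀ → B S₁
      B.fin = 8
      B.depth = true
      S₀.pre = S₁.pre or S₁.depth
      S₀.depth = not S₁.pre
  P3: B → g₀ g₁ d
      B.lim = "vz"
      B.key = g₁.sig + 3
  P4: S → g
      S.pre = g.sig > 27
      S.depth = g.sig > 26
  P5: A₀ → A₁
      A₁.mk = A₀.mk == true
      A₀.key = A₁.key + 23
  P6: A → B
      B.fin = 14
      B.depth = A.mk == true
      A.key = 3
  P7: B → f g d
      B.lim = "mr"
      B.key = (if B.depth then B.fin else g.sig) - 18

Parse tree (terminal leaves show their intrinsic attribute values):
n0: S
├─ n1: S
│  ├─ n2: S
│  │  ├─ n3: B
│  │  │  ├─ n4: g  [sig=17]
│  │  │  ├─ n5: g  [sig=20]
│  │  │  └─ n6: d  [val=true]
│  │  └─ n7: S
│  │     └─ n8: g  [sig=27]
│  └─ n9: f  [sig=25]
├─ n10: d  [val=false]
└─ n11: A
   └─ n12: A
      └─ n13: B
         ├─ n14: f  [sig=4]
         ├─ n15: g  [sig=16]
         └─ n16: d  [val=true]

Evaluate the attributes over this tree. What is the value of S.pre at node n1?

false

1. n3.fin = 8  [8]
2. n3.depth = true  [true]
3. n4.sig = 17  [terminal]
4. n5.sig = 20  [terminal]
5. n6.val = true  [terminal]
6. n3.lim = "vz"  ["vz"]
7. n3.key = 23  [g₁.sig + 3]
8. n8.sig = 27  [terminal]
9. n7.pre = false  [g.sig > 27]
10. n7.depth = true  [g.sig > 26]
11. n2.pre = true  [S₁.pre or S₁.depth]
12. n2.depth = true  [not S₁.pre]
13. n9.sig = 25  [terminal]
14. n1.pre = false  [S₁.depth == false]
15. n1.depth = true  [f.sig > 24]
16. n10.val = false  [terminal]
17. n11.mk = false  [d.val == true]
18. n12.mk = false  [A₀.mk == true]
19. n13.fin = 14  [14]
20. n13.depth = false  [A.mk == true]
21. n14.sig = 4  [terminal]
22. n15.sig = 16  [terminal]
23. n16.val = true  [terminal]
24. n13.lim = "mr"  ["mr"]
25. n13.key = -2  [(if B.depth then B.fin else g.sig) - 18]
26. n12.key = 3  [3]
27. n11.key = 26  [A₁.key + 23]
28. n0.pre = true  [A.key > 25]
29. n0.depth = true  [not d.val]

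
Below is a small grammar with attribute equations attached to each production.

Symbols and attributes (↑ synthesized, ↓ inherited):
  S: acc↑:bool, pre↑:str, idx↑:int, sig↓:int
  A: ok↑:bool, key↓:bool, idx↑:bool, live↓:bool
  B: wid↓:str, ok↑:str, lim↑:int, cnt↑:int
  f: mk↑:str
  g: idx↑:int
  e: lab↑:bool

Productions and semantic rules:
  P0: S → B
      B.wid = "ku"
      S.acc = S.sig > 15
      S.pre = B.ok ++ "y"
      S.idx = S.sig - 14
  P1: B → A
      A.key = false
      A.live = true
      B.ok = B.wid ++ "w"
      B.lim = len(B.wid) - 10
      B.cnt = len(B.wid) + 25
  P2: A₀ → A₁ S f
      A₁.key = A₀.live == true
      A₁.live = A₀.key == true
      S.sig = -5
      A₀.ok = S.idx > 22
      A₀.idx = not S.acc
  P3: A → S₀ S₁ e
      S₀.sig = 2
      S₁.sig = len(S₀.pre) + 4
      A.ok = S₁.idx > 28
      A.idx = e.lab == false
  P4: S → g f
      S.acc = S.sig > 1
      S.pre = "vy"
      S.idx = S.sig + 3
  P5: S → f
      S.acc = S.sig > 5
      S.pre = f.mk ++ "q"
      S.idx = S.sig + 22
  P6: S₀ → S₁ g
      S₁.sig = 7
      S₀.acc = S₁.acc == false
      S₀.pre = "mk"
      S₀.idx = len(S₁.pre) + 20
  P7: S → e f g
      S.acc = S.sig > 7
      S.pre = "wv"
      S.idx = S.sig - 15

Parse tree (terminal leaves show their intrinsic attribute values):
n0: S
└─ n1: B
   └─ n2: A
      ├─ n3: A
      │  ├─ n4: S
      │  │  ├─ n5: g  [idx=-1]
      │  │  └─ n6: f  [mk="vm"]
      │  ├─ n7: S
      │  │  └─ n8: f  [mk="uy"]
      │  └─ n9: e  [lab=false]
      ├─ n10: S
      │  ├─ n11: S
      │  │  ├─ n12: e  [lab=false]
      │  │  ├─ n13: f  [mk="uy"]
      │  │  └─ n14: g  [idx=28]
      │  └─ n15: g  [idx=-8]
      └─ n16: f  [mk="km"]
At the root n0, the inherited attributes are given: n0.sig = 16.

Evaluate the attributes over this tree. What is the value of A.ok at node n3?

1. n0.sig = 16  [given at root]
2. n1.wid = "ku"  ["ku"]
3. n2.key = false  [false]
4. n2.live = true  [true]
5. n3.key = true  [A₀.live == true]
6. n3.live = false  [A₀.key == true]
7. n4.sig = 2  [2]
8. n5.idx = -1  [terminal]
9. n6.mk = "vm"  [terminal]
10. n4.acc = true  [S.sig > 1]
11. n4.pre = "vy"  ["vy"]
12. n4.idx = 5  [S.sig + 3]
13. n7.sig = 6  [len(S₀.pre) + 4]
14. n8.mk = "uy"  [terminal]
15. n7.acc = true  [S.sig > 5]
16. n7.pre = "uyq"  [f.mk ++ "q"]
17. n7.idx = 28  [S.sig + 22]
18. n9.lab = false  [terminal]
19. n3.ok = false  [S₁.idx > 28]
20. n3.idx = true  [e.lab == false]
21. n10.sig = -5  [-5]
22. n11.sig = 7  [7]
23. n12.lab = false  [terminal]
24. n13.mk = "uy"  [terminal]
25. n14.idx = 28  [terminal]
26. n11.acc = false  [S.sig > 7]
27. n11.pre = "wv"  ["wv"]
28. n11.idx = -8  [S.sig - 15]
29. n15.idx = -8  [terminal]
30. n10.acc = true  [S₁.acc == false]
31. n10.pre = "mk"  ["mk"]
32. n10.idx = 22  [len(S₁.pre) + 20]
33. n16.mk = "km"  [terminal]
34. n2.ok = false  [S.idx > 22]
35. n2.idx = false  [not S.acc]
36. n1.ok = "kuw"  [B.wid ++ "w"]
37. n1.lim = -8  [len(B.wid) - 10]
38. n1.cnt = 27  [len(B.wid) + 25]
39. n0.acc = true  [S.sig > 15]
40. n0.pre = "kuwy"  [B.ok ++ "y"]
41. n0.idx = 2  [S.sig - 14]

false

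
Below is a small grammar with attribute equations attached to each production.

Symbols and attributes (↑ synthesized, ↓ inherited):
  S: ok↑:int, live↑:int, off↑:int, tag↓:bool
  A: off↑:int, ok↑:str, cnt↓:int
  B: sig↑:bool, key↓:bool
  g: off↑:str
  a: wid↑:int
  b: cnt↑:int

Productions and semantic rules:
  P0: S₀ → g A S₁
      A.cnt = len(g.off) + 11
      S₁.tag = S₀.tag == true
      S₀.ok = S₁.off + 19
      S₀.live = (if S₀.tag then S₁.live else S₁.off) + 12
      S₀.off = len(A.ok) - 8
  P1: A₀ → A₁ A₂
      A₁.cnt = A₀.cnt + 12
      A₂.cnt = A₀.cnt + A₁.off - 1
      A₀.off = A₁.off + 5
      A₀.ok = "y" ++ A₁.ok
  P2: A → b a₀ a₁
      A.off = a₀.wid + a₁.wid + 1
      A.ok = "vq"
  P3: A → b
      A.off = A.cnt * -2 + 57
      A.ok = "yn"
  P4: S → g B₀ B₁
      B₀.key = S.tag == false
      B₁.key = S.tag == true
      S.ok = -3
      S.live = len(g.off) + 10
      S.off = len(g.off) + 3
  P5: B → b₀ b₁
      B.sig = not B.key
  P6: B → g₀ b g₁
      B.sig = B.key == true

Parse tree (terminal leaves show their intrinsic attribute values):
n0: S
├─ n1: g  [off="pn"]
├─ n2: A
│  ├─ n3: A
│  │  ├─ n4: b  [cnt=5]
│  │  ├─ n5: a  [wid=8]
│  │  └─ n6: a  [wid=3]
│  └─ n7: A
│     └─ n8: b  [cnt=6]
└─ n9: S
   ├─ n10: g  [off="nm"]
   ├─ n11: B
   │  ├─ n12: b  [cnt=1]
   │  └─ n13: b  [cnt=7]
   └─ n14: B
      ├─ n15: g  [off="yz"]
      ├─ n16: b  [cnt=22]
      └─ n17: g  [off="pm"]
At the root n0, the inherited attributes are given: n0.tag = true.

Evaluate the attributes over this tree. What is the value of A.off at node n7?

9

1. n0.tag = true  [given at root]
2. n1.off = "pn"  [terminal]
3. n2.cnt = 13  [len(g.off) + 11]
4. n3.cnt = 25  [A₀.cnt + 12]
5. n4.cnt = 5  [terminal]
6. n5.wid = 8  [terminal]
7. n6.wid = 3  [terminal]
8. n3.off = 12  [a₀.wid + a₁.wid + 1]
9. n3.ok = "vq"  ["vq"]
10. n7.cnt = 24  [A₀.cnt + A₁.off - 1]
11. n8.cnt = 6  [terminal]
12. n7.off = 9  [A.cnt * -2 + 57]
13. n7.ok = "yn"  ["yn"]
14. n2.off = 17  [A₁.off + 5]
15. n2.ok = "yvq"  ["y" ++ A₁.ok]
16. n9.tag = true  [S₀.tag == true]
17. n10.off = "nm"  [terminal]
18. n11.key = false  [S.tag == false]
19. n12.cnt = 1  [terminal]
20. n13.cnt = 7  [terminal]
21. n11.sig = true  [not B.key]
22. n14.key = true  [S.tag == true]
23. n15.off = "yz"  [terminal]
24. n16.cnt = 22  [terminal]
25. n17.off = "pm"  [terminal]
26. n14.sig = true  [B.key == true]
27. n9.ok = -3  [-3]
28. n9.live = 12  [len(g.off) + 10]
29. n9.off = 5  [len(g.off) + 3]
30. n0.ok = 24  [S₁.off + 19]
31. n0.live = 24  [(if S₀.tag then S₁.live else S₁.off) + 12]
32. n0.off = -5  [len(A.ok) - 8]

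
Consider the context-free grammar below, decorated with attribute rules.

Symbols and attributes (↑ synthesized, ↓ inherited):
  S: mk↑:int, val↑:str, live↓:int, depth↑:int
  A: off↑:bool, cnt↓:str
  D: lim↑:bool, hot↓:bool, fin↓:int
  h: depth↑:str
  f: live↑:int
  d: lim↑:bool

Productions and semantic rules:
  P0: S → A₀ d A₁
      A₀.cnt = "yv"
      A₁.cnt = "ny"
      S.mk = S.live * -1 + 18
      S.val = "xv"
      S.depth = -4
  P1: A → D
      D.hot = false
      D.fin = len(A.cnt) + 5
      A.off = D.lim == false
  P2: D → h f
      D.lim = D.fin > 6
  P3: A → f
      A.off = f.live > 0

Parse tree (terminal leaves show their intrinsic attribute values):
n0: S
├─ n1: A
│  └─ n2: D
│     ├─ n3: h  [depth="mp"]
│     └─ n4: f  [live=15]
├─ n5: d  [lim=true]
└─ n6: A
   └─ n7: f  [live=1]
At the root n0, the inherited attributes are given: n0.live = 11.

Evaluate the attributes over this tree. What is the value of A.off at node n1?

false

1. n0.live = 11  [given at root]
2. n1.cnt = "yv"  ["yv"]
3. n2.hot = false  [false]
4. n2.fin = 7  [len(A.cnt) + 5]
5. n3.depth = "mp"  [terminal]
6. n4.live = 15  [terminal]
7. n2.lim = true  [D.fin > 6]
8. n1.off = false  [D.lim == false]
9. n5.lim = true  [terminal]
10. n6.cnt = "ny"  ["ny"]
11. n7.live = 1  [terminal]
12. n6.off = true  [f.live > 0]
13. n0.mk = 7  [S.live * -1 + 18]
14. n0.val = "xv"  ["xv"]
15. n0.depth = -4  [-4]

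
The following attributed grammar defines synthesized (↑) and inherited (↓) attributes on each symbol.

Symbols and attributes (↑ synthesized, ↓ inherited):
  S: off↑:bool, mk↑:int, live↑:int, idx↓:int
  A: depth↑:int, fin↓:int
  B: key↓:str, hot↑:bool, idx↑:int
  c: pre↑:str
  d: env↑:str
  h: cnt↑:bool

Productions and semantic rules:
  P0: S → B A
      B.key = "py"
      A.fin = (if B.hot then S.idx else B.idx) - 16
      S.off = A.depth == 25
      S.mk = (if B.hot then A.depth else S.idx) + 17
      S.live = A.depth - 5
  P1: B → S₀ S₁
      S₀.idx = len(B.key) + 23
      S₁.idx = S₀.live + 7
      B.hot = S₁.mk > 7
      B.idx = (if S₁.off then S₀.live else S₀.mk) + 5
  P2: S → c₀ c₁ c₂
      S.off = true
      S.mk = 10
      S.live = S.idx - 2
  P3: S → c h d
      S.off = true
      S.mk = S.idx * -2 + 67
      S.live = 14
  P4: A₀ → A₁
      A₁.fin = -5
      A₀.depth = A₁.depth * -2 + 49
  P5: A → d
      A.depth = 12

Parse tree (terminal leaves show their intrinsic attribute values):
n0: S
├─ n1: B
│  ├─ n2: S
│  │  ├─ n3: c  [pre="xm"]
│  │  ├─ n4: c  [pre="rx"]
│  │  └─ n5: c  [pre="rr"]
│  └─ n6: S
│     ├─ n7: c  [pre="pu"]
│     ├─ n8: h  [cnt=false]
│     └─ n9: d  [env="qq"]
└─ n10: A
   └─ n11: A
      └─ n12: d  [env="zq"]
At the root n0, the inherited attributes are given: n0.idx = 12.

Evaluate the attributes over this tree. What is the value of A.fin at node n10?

12

1. n0.idx = 12  [given at root]
2. n1.key = "py"  ["py"]
3. n2.idx = 25  [len(B.key) + 23]
4. n3.pre = "xm"  [terminal]
5. n4.pre = "rx"  [terminal]
6. n5.pre = "rr"  [terminal]
7. n2.off = true  [true]
8. n2.mk = 10  [10]
9. n2.live = 23  [S.idx - 2]
10. n6.idx = 30  [S₀.live + 7]
11. n7.pre = "pu"  [terminal]
12. n8.cnt = false  [terminal]
13. n9.env = "qq"  [terminal]
14. n6.off = true  [true]
15. n6.mk = 7  [S.idx * -2 + 67]
16. n6.live = 14  [14]
17. n1.hot = false  [S₁.mk > 7]
18. n1.idx = 28  [(if S₁.off then S₀.live else S₀.mk) + 5]
19. n10.fin = 12  [(if B.hot then S.idx else B.idx) - 16]
20. n11.fin = -5  [-5]
21. n12.env = "zq"  [terminal]
22. n11.depth = 12  [12]
23. n10.depth = 25  [A₁.depth * -2 + 49]
24. n0.off = true  [A.depth == 25]
25. n0.mk = 29  [(if B.hot then A.depth else S.idx) + 17]
26. n0.live = 20  [A.depth - 5]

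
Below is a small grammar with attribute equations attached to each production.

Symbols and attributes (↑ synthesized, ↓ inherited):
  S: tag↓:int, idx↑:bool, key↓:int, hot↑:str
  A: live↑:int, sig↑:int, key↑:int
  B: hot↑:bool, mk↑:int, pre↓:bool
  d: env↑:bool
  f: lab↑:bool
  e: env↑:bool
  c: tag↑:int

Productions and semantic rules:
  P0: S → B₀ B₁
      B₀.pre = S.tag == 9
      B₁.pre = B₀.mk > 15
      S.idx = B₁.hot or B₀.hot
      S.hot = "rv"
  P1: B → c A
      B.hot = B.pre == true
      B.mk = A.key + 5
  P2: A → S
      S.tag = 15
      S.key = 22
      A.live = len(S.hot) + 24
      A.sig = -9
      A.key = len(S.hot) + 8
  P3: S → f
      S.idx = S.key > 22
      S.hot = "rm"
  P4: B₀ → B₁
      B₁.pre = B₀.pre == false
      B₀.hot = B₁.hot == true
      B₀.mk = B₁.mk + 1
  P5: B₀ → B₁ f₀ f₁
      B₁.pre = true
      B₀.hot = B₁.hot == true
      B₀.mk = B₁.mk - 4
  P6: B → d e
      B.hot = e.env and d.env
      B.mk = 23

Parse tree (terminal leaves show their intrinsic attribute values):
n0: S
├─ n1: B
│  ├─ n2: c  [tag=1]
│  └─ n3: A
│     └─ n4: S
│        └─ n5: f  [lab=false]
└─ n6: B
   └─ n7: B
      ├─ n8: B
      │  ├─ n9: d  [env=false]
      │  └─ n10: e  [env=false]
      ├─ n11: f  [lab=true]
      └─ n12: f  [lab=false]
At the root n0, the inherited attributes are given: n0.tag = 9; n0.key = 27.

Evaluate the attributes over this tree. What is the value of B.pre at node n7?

true

1. n0.tag = 9  [given at root]
2. n0.key = 27  [given at root]
3. n1.pre = true  [S.tag == 9]
4. n2.tag = 1  [terminal]
5. n4.tag = 15  [15]
6. n4.key = 22  [22]
7. n5.lab = false  [terminal]
8. n4.idx = false  [S.key > 22]
9. n4.hot = "rm"  ["rm"]
10. n3.live = 26  [len(S.hot) + 24]
11. n3.sig = -9  [-9]
12. n3.key = 10  [len(S.hot) + 8]
13. n1.hot = true  [B.pre == true]
14. n1.mk = 15  [A.key + 5]
15. n6.pre = false  [B₀.mk > 15]
16. n7.pre = true  [B₀.pre == false]
17. n8.pre = true  [true]
18. n9.env = false  [terminal]
19. n10.env = false  [terminal]
20. n8.hot = false  [e.env and d.env]
21. n8.mk = 23  [23]
22. n11.lab = true  [terminal]
23. n12.lab = false  [terminal]
24. n7.hot = false  [B₁.hot == true]
25. n7.mk = 19  [B₁.mk - 4]
26. n6.hot = false  [B₁.hot == true]
27. n6.mk = 20  [B₁.mk + 1]
28. n0.idx = true  [B₁.hot or B₀.hot]
29. n0.hot = "rv"  ["rv"]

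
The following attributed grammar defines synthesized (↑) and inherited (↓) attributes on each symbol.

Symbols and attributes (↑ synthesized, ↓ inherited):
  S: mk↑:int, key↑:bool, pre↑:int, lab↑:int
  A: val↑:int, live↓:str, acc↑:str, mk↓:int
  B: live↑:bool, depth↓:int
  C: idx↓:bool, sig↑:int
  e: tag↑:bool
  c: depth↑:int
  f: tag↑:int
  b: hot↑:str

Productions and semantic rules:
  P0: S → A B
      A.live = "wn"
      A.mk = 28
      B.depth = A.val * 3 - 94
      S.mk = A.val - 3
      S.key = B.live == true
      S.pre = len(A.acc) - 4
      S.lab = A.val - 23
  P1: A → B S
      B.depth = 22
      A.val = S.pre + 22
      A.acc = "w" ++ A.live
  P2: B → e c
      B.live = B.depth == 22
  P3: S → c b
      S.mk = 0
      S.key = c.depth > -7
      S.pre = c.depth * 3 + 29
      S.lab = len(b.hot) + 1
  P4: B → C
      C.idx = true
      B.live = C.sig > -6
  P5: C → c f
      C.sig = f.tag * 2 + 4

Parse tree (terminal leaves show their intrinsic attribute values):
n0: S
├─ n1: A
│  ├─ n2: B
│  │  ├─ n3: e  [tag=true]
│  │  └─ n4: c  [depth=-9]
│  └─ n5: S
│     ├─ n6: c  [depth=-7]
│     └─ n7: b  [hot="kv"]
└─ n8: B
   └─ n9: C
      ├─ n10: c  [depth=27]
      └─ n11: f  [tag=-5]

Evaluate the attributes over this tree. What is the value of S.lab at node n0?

7

1. n1.live = "wn"  ["wn"]
2. n1.mk = 28  [28]
3. n2.depth = 22  [22]
4. n3.tag = true  [terminal]
5. n4.depth = -9  [terminal]
6. n2.live = true  [B.depth == 22]
7. n6.depth = -7  [terminal]
8. n7.hot = "kv"  [terminal]
9. n5.mk = 0  [0]
10. n5.key = false  [c.depth > -7]
11. n5.pre = 8  [c.depth * 3 + 29]
12. n5.lab = 3  [len(b.hot) + 1]
13. n1.val = 30  [S.pre + 22]
14. n1.acc = "wwn"  ["w" ++ A.live]
15. n8.depth = -4  [A.val * 3 - 94]
16. n9.idx = true  [true]
17. n10.depth = 27  [terminal]
18. n11.tag = -5  [terminal]
19. n9.sig = -6  [f.tag * 2 + 4]
20. n8.live = false  [C.sig > -6]
21. n0.mk = 27  [A.val - 3]
22. n0.key = false  [B.live == true]
23. n0.pre = -1  [len(A.acc) - 4]
24. n0.lab = 7  [A.val - 23]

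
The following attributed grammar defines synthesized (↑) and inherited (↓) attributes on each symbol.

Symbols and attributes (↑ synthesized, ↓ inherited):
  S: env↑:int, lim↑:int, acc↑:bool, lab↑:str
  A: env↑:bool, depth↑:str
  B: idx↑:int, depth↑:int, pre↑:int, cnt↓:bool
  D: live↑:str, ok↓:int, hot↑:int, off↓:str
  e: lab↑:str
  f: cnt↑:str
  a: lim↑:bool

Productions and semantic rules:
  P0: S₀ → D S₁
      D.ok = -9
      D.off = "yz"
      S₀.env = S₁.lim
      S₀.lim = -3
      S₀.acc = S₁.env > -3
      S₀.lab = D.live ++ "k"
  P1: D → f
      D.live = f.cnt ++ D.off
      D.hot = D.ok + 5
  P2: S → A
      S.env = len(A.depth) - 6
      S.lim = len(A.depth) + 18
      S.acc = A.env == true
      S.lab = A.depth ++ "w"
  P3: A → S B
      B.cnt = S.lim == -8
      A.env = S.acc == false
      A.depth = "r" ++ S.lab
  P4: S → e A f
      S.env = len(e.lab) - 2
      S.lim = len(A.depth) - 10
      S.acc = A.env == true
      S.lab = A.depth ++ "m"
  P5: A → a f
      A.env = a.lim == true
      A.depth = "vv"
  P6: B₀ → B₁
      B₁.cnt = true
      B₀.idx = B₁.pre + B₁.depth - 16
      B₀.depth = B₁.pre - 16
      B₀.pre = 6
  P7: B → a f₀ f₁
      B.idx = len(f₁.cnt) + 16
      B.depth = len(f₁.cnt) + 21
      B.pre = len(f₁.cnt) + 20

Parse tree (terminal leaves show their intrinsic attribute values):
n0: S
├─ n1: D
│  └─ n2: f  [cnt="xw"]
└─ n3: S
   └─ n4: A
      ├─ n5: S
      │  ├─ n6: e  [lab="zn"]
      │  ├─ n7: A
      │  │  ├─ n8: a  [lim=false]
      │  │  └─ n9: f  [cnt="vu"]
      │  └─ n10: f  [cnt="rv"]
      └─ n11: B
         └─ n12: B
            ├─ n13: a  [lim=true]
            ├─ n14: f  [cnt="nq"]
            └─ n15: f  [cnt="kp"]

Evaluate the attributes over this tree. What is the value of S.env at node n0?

1. n1.ok = -9  [-9]
2. n1.off = "yz"  ["yz"]
3. n2.cnt = "xw"  [terminal]
4. n1.live = "xwyz"  [f.cnt ++ D.off]
5. n1.hot = -4  [D.ok + 5]
6. n6.lab = "zn"  [terminal]
7. n8.lim = false  [terminal]
8. n9.cnt = "vu"  [terminal]
9. n7.env = false  [a.lim == true]
10. n7.depth = "vv"  ["vv"]
11. n10.cnt = "rv"  [terminal]
12. n5.env = 0  [len(e.lab) - 2]
13. n5.lim = -8  [len(A.depth) - 10]
14. n5.acc = false  [A.env == true]
15. n5.lab = "vvm"  [A.depth ++ "m"]
16. n11.cnt = true  [S.lim == -8]
17. n12.cnt = true  [true]
18. n13.lim = true  [terminal]
19. n14.cnt = "nq"  [terminal]
20. n15.cnt = "kp"  [terminal]
21. n12.idx = 18  [len(f₁.cnt) + 16]
22. n12.depth = 23  [len(f₁.cnt) + 21]
23. n12.pre = 22  [len(f₁.cnt) + 20]
24. n11.idx = 29  [B₁.pre + B₁.depth - 16]
25. n11.depth = 6  [B₁.pre - 16]
26. n11.pre = 6  [6]
27. n4.env = true  [S.acc == false]
28. n4.depth = "rvvm"  ["r" ++ S.lab]
29. n3.env = -2  [len(A.depth) - 6]
30. n3.lim = 22  [len(A.depth) + 18]
31. n3.acc = true  [A.env == true]
32. n3.lab = "rvvmw"  [A.depth ++ "w"]
33. n0.env = 22  [S₁.lim]
34. n0.lim = -3  [-3]
35. n0.acc = true  [S₁.env > -3]
36. n0.lab = "xwyzk"  [D.live ++ "k"]

22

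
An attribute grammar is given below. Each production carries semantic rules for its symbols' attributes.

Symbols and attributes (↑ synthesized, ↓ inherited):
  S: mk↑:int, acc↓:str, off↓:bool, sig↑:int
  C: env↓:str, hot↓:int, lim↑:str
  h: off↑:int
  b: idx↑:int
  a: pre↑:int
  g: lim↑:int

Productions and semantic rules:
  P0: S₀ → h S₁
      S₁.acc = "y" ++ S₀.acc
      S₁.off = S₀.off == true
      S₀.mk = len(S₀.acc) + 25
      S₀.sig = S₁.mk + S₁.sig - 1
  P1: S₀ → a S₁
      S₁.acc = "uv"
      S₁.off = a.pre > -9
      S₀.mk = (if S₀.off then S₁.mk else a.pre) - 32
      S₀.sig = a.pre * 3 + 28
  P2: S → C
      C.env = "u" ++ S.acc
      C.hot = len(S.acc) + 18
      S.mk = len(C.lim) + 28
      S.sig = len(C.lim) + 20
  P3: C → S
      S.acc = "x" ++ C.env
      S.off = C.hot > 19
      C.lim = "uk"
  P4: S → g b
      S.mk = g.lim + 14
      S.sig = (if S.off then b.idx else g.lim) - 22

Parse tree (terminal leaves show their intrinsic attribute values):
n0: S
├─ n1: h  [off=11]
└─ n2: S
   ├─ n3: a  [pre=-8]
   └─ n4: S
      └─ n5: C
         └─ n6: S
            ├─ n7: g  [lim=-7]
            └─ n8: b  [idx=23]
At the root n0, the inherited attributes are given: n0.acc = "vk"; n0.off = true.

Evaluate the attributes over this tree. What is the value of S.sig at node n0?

1

1. n0.acc = "vk"  [given at root]
2. n0.off = true  [given at root]
3. n1.off = 11  [terminal]
4. n2.acc = "yvk"  ["y" ++ S₀.acc]
5. n2.off = true  [S₀.off == true]
6. n3.pre = -8  [terminal]
7. n4.acc = "uv"  ["uv"]
8. n4.off = true  [a.pre > -9]
9. n5.env = "uuv"  ["u" ++ S.acc]
10. n5.hot = 20  [len(S.acc) + 18]
11. n6.acc = "xuuv"  ["x" ++ C.env]
12. n6.off = true  [C.hot > 19]
13. n7.lim = -7  [terminal]
14. n8.idx = 23  [terminal]
15. n6.mk = 7  [g.lim + 14]
16. n6.sig = 1  [(if S.off then b.idx else g.lim) - 22]
17. n5.lim = "uk"  ["uk"]
18. n4.mk = 30  [len(C.lim) + 28]
19. n4.sig = 22  [len(C.lim) + 20]
20. n2.mk = -2  [(if S₀.off then S₁.mk else a.pre) - 32]
21. n2.sig = 4  [a.pre * 3 + 28]
22. n0.mk = 27  [len(S₀.acc) + 25]
23. n0.sig = 1  [S₁.mk + S₁.sig - 1]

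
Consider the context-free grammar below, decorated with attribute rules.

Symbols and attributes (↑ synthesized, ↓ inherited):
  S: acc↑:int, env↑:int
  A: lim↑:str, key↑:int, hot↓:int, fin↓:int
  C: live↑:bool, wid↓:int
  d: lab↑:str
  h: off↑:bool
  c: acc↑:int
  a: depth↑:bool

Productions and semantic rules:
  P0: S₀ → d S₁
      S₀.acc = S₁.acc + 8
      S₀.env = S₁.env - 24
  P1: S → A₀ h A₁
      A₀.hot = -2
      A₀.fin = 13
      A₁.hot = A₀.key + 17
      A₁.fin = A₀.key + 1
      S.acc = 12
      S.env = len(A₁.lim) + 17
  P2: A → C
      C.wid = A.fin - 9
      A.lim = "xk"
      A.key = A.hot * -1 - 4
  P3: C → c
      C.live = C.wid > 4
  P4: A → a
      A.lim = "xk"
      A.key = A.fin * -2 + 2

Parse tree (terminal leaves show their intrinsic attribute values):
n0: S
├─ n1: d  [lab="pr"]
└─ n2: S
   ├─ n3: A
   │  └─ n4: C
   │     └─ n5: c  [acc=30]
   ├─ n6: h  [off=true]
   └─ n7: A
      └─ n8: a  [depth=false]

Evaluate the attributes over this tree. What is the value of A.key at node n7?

4

1. n1.lab = "pr"  [terminal]
2. n3.hot = -2  [-2]
3. n3.fin = 13  [13]
4. n4.wid = 4  [A.fin - 9]
5. n5.acc = 30  [terminal]
6. n4.live = false  [C.wid > 4]
7. n3.lim = "xk"  ["xk"]
8. n3.key = -2  [A.hot * -1 - 4]
9. n6.off = true  [terminal]
10. n7.hot = 15  [A₀.key + 17]
11. n7.fin = -1  [A₀.key + 1]
12. n8.depth = false  [terminal]
13. n7.lim = "xk"  ["xk"]
14. n7.key = 4  [A.fin * -2 + 2]
15. n2.acc = 12  [12]
16. n2.env = 19  [len(A₁.lim) + 17]
17. n0.acc = 20  [S₁.acc + 8]
18. n0.env = -5  [S₁.env - 24]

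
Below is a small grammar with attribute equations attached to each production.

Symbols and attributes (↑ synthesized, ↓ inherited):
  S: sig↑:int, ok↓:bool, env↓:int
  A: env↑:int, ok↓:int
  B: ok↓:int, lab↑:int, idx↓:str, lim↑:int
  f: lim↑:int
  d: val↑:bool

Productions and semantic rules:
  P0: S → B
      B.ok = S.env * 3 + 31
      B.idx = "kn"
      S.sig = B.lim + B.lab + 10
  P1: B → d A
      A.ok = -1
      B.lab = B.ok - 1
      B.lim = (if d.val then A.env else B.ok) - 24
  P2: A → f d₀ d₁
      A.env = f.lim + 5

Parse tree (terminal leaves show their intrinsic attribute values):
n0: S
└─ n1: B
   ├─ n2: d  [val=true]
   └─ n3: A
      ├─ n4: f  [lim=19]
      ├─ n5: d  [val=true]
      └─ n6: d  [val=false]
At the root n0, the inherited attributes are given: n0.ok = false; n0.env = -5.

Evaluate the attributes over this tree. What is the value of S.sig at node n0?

25

1. n0.ok = false  [given at root]
2. n0.env = -5  [given at root]
3. n1.ok = 16  [S.env * 3 + 31]
4. n1.idx = "kn"  ["kn"]
5. n2.val = true  [terminal]
6. n3.ok = -1  [-1]
7. n4.lim = 19  [terminal]
8. n5.val = true  [terminal]
9. n6.val = false  [terminal]
10. n3.env = 24  [f.lim + 5]
11. n1.lab = 15  [B.ok - 1]
12. n1.lim = 0  [(if d.val then A.env else B.ok) - 24]
13. n0.sig = 25  [B.lim + B.lab + 10]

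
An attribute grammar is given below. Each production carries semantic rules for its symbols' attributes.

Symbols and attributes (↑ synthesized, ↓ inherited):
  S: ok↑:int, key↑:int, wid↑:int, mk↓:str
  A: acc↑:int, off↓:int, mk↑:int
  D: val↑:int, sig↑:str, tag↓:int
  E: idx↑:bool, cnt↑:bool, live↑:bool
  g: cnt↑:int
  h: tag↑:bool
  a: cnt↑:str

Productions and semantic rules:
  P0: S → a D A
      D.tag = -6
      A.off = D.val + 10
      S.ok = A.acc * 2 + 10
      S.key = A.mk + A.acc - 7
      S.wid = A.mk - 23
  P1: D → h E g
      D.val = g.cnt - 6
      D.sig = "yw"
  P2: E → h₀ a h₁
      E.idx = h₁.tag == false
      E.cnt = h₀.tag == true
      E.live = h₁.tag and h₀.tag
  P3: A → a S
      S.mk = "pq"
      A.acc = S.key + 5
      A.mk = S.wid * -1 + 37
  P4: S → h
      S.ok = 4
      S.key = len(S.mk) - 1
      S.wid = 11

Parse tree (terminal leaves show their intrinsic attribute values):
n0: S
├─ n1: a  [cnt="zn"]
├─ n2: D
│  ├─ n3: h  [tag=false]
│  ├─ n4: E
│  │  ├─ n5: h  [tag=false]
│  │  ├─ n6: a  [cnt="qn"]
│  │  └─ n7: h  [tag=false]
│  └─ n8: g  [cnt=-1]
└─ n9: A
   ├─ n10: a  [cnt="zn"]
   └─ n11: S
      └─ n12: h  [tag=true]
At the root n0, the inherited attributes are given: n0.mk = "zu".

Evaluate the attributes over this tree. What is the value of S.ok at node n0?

1. n0.mk = "zu"  [given at root]
2. n1.cnt = "zn"  [terminal]
3. n2.tag = -6  [-6]
4. n3.tag = false  [terminal]
5. n5.tag = false  [terminal]
6. n6.cnt = "qn"  [terminal]
7. n7.tag = false  [terminal]
8. n4.idx = true  [h₁.tag == false]
9. n4.cnt = false  [h₀.tag == true]
10. n4.live = false  [h₁.tag and h₀.tag]
11. n8.cnt = -1  [terminal]
12. n2.val = -7  [g.cnt - 6]
13. n2.sig = "yw"  ["yw"]
14. n9.off = 3  [D.val + 10]
15. n10.cnt = "zn"  [terminal]
16. n11.mk = "pq"  ["pq"]
17. n12.tag = true  [terminal]
18. n11.ok = 4  [4]
19. n11.key = 1  [len(S.mk) - 1]
20. n11.wid = 11  [11]
21. n9.acc = 6  [S.key + 5]
22. n9.mk = 26  [S.wid * -1 + 37]
23. n0.ok = 22  [A.acc * 2 + 10]
24. n0.key = 25  [A.mk + A.acc - 7]
25. n0.wid = 3  [A.mk - 23]

22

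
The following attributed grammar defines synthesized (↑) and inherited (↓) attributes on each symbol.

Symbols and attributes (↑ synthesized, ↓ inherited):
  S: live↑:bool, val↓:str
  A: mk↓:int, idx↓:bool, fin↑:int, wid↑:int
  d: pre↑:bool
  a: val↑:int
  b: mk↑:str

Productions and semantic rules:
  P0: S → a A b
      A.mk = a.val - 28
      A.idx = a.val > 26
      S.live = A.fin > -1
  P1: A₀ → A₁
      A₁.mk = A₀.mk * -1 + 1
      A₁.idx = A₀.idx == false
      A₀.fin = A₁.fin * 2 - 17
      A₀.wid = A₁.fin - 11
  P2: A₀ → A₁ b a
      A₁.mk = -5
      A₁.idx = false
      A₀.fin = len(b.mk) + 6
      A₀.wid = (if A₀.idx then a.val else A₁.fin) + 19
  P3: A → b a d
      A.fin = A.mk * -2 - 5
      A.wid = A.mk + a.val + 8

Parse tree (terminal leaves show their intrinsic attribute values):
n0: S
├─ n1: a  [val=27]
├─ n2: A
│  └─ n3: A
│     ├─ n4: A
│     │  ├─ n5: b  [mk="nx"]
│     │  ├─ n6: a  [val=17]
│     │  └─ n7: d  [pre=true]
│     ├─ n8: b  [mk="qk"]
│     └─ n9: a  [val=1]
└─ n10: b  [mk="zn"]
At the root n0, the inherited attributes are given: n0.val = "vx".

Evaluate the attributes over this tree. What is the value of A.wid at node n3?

1. n0.val = "vx"  [given at root]
2. n1.val = 27  [terminal]
3. n2.mk = -1  [a.val - 28]
4. n2.idx = true  [a.val > 26]
5. n3.mk = 2  [A₀.mk * -1 + 1]
6. n3.idx = false  [A₀.idx == false]
7. n4.mk = -5  [-5]
8. n4.idx = false  [false]
9. n5.mk = "nx"  [terminal]
10. n6.val = 17  [terminal]
11. n7.pre = true  [terminal]
12. n4.fin = 5  [A.mk * -2 - 5]
13. n4.wid = 20  [A.mk + a.val + 8]
14. n8.mk = "qk"  [terminal]
15. n9.val = 1  [terminal]
16. n3.fin = 8  [len(b.mk) + 6]
17. n3.wid = 24  [(if A₀.idx then a.val else A₁.fin) + 19]
18. n2.fin = -1  [A₁.fin * 2 - 17]
19. n2.wid = -3  [A₁.fin - 11]
20. n10.mk = "zn"  [terminal]
21. n0.live = false  [A.fin > -1]

24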